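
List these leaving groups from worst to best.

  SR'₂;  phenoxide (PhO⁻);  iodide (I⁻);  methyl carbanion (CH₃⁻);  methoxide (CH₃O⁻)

methyl carbanion (CH₃⁻) < methoxide (CH₃O⁻) < phenoxide (PhO⁻) < SR'₂ < iodide (I⁻)

The more stable X⁻ (or X) is on its own — i.e. the weaker a base it is — the better a leaving group it makes.
iodide (I⁻): pKₐ(HI) ≈ -10 — large, highly polarisable; very weak base
SR'₂: pKₐ(R'₂SH⁺) ≈ -7
phenoxide (PhO⁻): pKₐ(C₆H₅OH (phenol)) ≈ 10 — resonance into the ring helps, but still a poor LG
methoxide (CH₃O⁻): pKₐ(CH₃OH) ≈ 15.5 — strong base; alkoxides do not leave unassisted
methyl carbanion (CH₃⁻): pKₐ(CH₄) ≈ 48 — unstabilised carbanion; the worst conceivable leaving group
Reversing gives the worst-to-best order requested.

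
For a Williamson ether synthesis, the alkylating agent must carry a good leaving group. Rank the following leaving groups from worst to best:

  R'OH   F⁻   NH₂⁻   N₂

The more stable X⁻ (or X) is on its own — i.e. the weaker a base it is — the better a leaving group it makes.
N₂: no meaningful conjugate acid; N₂ departs as an exceptionally stable neutral molecule
R'OH: pKₐ(R'OH₂⁺) ≈ -2.4 — neutral; leaves from a protonated ether (an oxonium ion, R–O(H)R'⁺)
F⁻: pKₐ(HF) ≈ 3.2 — small and strongly basic; the poor halide leaving group
NH₂⁻: pKₐ(NH₃) ≈ 38 — extremely strong base; never a leaving group
The question asks for worst first, so the sequence is read in increasing leaving-group ability.

NH₂⁻ < F⁻ < R'OH < N₂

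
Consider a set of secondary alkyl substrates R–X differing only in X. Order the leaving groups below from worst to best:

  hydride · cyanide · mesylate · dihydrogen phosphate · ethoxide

A good leaving group is a weak base: the lower the pKₐ of its conjugate acid, the more readily it departs.
mesylate: pKₐ(CH₃SO₃H (MsOH)) ≈ -1.9
dihydrogen phosphate: pKₐ(H₃PO₄) ≈ 2.1
cyanide: pKₐ(HCN) ≈ 9.2
ethoxide: pKₐ(CH₃CH₂OH) ≈ 16
hydride: pKₐ(H₂) ≈ 36
The question asks for worst first, so the sequence is read in increasing leaving-group ability.

hydride < ethoxide < cyanide < dihydrogen phosphate < mesylate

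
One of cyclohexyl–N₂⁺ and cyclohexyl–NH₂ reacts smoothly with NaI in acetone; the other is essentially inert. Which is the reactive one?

cyclohexyl–N₂⁺

From cyclohexyl–NH₂ the departing group would be NH₂⁻ (pKₐ(NH₃) ≈ 38). Extremely strong base; never a leaving group.
From cyclohexyl–N₂⁺ the leaving group is N₂ (no meaningful conjugate acid; N₂ departs as an exceptionally stable neutral molecule).
(In practice cyclohexyl–N₂⁺ is made from cyclohexyl–NH₂ by diazotisation (NaNO₂ / HCl, 0 °C), generating a diazonium salt that expels N₂.)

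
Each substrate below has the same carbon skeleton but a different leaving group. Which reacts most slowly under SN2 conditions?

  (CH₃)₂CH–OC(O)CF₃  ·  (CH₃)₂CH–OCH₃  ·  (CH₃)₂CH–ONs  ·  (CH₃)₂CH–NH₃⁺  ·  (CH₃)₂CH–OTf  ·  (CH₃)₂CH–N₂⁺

Identical carbon frameworks mean the comparison reduces to leaving-group quality.
The more stable X⁻ (or X) is on its own — i.e. the weaker a base it is — the better a leaving group it makes.
(CH₃)₂CH–N₂⁺ loses N₂: no meaningful conjugate acid; N₂ departs as an exceptionally stable neutral molecule
(CH₃)₂CH–OTf loses OTf⁻: pKₐ(CF₃SO₃H (triflic acid)) ≈ -14
(CH₃)₂CH–ONs loses ONs⁻: pKₐ(p-O₂NC₆H₄SO₃H) ≈ -3.5
(CH₃)₂CH–OC(O)CF₃ loses CF₃COO⁻: pKₐ(CF₃COOH) ≈ 0.2
(CH₃)₂CH–NH₃⁺ loses NH₃: pKₐ(NH₄⁺) ≈ 9.2
(CH₃)₂CH–OCH₃ loses CH₃O⁻: pKₐ(CH₃OH) ≈ 15.5

(CH₃)₂CH–OCH₃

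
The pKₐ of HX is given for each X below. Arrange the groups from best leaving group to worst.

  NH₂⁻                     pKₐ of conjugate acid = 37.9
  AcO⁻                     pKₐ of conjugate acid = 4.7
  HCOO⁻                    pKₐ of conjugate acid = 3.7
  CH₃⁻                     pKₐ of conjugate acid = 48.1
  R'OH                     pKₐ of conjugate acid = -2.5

R'OH > HCOO⁻ > AcO⁻ > NH₂⁻ > CH₃⁻

Lower conjugate-acid pKₐ ⇒ weaker base ⇒ better leaving group.
Sorting by the given values: R'OH (-2.5), HCOO⁻ (3.7), AcO⁻ (4.7), NH₂⁻ (37.9), CH₃⁻ (48.1).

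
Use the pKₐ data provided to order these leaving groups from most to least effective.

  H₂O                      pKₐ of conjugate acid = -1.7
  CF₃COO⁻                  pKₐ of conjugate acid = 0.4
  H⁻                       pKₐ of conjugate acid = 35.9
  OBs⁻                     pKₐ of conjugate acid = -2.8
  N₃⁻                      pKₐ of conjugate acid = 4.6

OBs⁻ > H₂O > CF₃COO⁻ > N₃⁻ > H⁻

Lower conjugate-acid pKₐ ⇒ weaker base ⇒ better leaving group.
Sorting by the given values: OBs⁻ (-2.8), H₂O (-1.7), CF₃COO⁻ (0.4), N₃⁻ (4.6), H⁻ (35.9).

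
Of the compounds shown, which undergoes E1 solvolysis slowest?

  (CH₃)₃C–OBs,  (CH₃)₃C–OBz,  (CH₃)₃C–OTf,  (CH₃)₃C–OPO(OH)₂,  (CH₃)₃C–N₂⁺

With the same alkyl group throughout, only the leaving group differentiates the rates.
Leaving-group ability tracks the stability of the departed species; conjugate-acid pKₐ is the usual yardstick (lower pKₐ → better LG).
(CH₃)₃C–N₂⁺ loses N₂: no meaningful conjugate acid; N₂ departs as an exceptionally stable neutral molecule
(CH₃)₃C–OTf loses OTf⁻: pKₐ(CF₃SO₃H (triflic acid)) ≈ -14
(CH₃)₃C–OBs loses OBs⁻: pKₐ(p-BrC₆H₄SO₃H) ≈ -2.8
(CH₃)₃C–OPO(OH)₂ loses H₂PO₄⁻: pKₐ(H₃PO₄) ≈ 2.1
(CH₃)₃C–OBz loses PhCOO⁻: pKₐ(C₆H₅COOH) ≈ 4.2

(CH₃)₃C–OBz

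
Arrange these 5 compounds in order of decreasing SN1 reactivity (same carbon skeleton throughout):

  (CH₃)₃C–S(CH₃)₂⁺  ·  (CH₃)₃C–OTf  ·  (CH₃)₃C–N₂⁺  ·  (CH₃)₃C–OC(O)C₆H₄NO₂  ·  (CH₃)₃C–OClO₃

(CH₃)₃C–N₂⁺ > (CH₃)₃C–OTf > (CH₃)₃C–OClO₃ > (CH₃)₃C–S(CH₃)₂⁺ > (CH₃)₃C–OC(O)C₆H₄NO₂

With the same alkyl group throughout, only the leaving group differentiates the rates.
Leaving-group ability tracks the stability of the departed species; conjugate-acid pKₐ is the usual yardstick (lower pKₐ → better LG).
(CH₃)₃C–N₂⁺ loses N₂: no meaningful conjugate acid; N₂ departs as an exceptionally stable neutral molecule
(CH₃)₃C–OTf loses OTf⁻: pKₐ(CF₃SO₃H (triflic acid)) ≈ -14
(CH₃)₃C–OClO₃ loses ClO₄⁻: pKₐ(HClO₄) ≈ -10
(CH₃)₃C–S(CH₃)₂⁺ loses SR'₂: pKₐ(R'₂SH⁺) ≈ -7
(CH₃)₃C–OC(O)C₆H₄NO₂ loses p-O₂N–C₆H₄–COO⁻: pKₐ(p-nitrobenzoic acid) ≈ 3.4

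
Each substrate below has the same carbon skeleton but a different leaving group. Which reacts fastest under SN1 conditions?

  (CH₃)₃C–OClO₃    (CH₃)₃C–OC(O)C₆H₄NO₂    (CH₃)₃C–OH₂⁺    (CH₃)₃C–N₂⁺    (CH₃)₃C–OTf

Same R in every case — rank the leaving groups.
Rank by basicity of the departing species: weakest base leaves most easily.
(CH₃)₃C–N₂⁺ loses N₂: no meaningful conjugate acid; N₂ departs as an exceptionally stable neutral molecule
(CH₃)₃C–OTf loses OTf⁻: pKₐ(CF₃SO₃H (triflic acid)) ≈ -14
(CH₃)₃C–OClO₃ loses ClO₄⁻: pKₐ(HClO₄) ≈ -10
(CH₃)₃C–OH₂⁺ loses H₂O: pKₐ(H₃O⁺) ≈ -1.7
(CH₃)₃C–OC(O)C₆H₄NO₂ loses p-O₂N–C₆H₄–COO⁻: pKₐ(p-nitrobenzoic acid) ≈ 3.4

(CH₃)₃C–N₂⁺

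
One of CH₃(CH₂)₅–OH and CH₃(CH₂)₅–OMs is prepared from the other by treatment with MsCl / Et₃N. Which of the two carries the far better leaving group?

From CH₃(CH₂)₅–OH the departing group would be OH⁻ (pKₐ(H₂O) ≈ 15.7). Strong base; essentially never leaves without prior activation.
From CH₃(CH₂)₅–OMs the leaving group is OMs⁻ (pKₐ(CH₃SO₃H (MsOH)) ≈ -1.9). Resonance-delocalised alkanesulfonate.
Treatment with MsCl / Et₃N works by converting the hydroxyl into a mesylate, making CH₃(CH₂)₅–OMs enormously more reactive.

CH₃(CH₂)₅–OMs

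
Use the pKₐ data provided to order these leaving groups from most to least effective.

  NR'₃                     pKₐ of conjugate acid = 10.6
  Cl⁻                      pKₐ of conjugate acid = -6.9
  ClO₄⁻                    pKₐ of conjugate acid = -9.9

ClO₄⁻ > Cl⁻ > NR'₃

Lower conjugate-acid pKₐ ⇒ weaker base ⇒ better leaving group.
Sorting by the given values: ClO₄⁻ (-9.9), Cl⁻ (-6.9), NR'₃ (10.6).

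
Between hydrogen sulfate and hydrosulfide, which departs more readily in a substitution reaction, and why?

hydrogen sulfate

hydrogen sulfate is the better leaving group.
pKₐ(H₂SO₄) ≈ -3 versus pKₐ(H₂S) ≈ 7: hydrogen sulfate is the much weaker base.
Conjugate base of a strong mineral acid.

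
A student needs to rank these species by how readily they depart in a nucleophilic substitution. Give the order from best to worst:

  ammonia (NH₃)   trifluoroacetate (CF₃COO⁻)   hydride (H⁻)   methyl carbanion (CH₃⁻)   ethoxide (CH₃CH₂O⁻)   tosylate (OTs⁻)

Rank by basicity of the departing species: weakest base leaves most easily.
tosylate (OTs⁻): pKₐ(p-CH₃C₆H₄SO₃H (TsOH)) ≈ -2.8 — resonance-delocalised arenesulfonate
trifluoroacetate (CF₃COO⁻): pKₐ(CF₃COOH) ≈ 0.2
ammonia (NH₃): pKₐ(NH₄⁺) ≈ 9.2 — neutral but moderately basic; leaves from R–NH₃⁺
ethoxide (CH₃CH₂O⁻): pKₐ(CH₃CH₂OH) ≈ 16
hydride (H⁻): pKₐ(H₂) ≈ 36 — extremely strong base; leaves only in special hydride-transfer contexts
methyl carbanion (CH₃⁻): pKₐ(CH₄) ≈ 48 — unstabilised carbanion; the worst conceivable leaving group

tosylate (OTs⁻) > trifluoroacetate (CF₃COO⁻) > ammonia (NH₃) > ethoxide (CH₃CH₂O⁻) > hydride (H⁻) > methyl carbanion (CH₃⁻)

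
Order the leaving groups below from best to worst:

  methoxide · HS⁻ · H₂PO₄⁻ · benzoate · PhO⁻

H₂PO₄⁻ > benzoate > HS⁻ > PhO⁻ > methoxide

The more stable X⁻ (or X) is on its own — i.e. the weaker a base it is — the better a leaving group it makes.
H₂PO₄⁻: pKₐ(H₃PO₄) ≈ 2.1
benzoate: pKₐ(C₆H₅COOH) ≈ 4.2
HS⁻: pKₐ(H₂S) ≈ 7
PhO⁻: pKₐ(C₆H₅OH (phenol)) ≈ 10
methoxide: pKₐ(CH₃OH) ≈ 15.5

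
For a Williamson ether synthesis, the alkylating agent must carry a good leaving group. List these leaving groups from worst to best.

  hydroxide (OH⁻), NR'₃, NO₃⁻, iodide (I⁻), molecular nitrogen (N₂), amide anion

amide anion < hydroxide (OH⁻) < NR'₃ < NO₃⁻ < iodide (I⁻) < molecular nitrogen (N₂)

molecular nitrogen (N₂): no meaningful conjugate acid; N₂ departs as an exceptionally stable neutral molecule
iodide (I⁻): pKₐ(HI) ≈ -10
NO₃⁻: pKₐ(HNO₃) ≈ -1.3 — resonance-delocalised over three oxygens
NR'₃: pKₐ(R'₃NH⁺) ≈ 10.7
hydroxide (OH⁻): pKₐ(H₂O) ≈ 15.7 — strong base; essentially never leaves without prior activation
amide anion: pKₐ(NH₃) ≈ 38
Reversing gives the worst-to-best order requested.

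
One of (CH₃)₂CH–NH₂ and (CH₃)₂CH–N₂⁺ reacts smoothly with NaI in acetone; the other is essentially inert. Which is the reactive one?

From (CH₃)₂CH–NH₂ the departing group would be NH₂⁻ (pKₐ(NH₃) ≈ 38). Extremely strong base; never a leaving group.
From (CH₃)₂CH–N₂⁺ the leaving group is N₂ (no meaningful conjugate acid; N₂ departs as an exceptionally stable neutral molecule).
(In practice (CH₃)₂CH–N₂⁺ is made from (CH₃)₂CH–NH₂ by diazotisation (NaNO₂ / HCl, 0 °C), generating a diazonium salt that expels N₂.)

(CH₃)₂CH–N₂⁺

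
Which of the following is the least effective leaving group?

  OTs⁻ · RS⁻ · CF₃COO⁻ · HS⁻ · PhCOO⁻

RS⁻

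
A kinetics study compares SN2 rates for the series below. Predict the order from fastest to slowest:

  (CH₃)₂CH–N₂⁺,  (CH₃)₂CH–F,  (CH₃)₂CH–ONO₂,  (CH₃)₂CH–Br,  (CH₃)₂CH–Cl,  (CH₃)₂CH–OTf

Identical carbon frameworks mean the comparison reduces to leaving-group quality.
Rank by basicity of the departing species: weakest base leaves most easily.
(CH₃)₂CH–N₂⁺ loses N₂: no meaningful conjugate acid; N₂ departs as an exceptionally stable neutral molecule
(CH₃)₂CH–OTf loses OTf⁻: pKₐ(CF₃SO₃H (triflic acid)) ≈ -14
(CH₃)₂CH–Br loses Br⁻: pKₐ(HBr) ≈ -9
(CH₃)₂CH–Cl loses Cl⁻: pKₐ(HCl) ≈ -7
(CH₃)₂CH–ONO₂ loses NO₃⁻: pKₐ(HNO₃) ≈ -1.3
(CH₃)₂CH–F loses F⁻: pKₐ(HF) ≈ 3.2

(CH₃)₂CH–N₂⁺ > (CH₃)₂CH–OTf > (CH₃)₂CH–Br > (CH₃)₂CH–Cl > (CH₃)₂CH–ONO₂ > (CH₃)₂CH–F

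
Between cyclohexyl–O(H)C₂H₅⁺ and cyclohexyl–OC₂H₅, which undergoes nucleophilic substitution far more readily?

cyclohexyl–O(H)C₂H₅⁺

From cyclohexyl–OC₂H₅ the departing group would be CH₃CH₂O⁻ (pKₐ(CH₃CH₂OH) ≈ 16). Strong base; alkoxides do not leave unassisted.
From cyclohexyl–O(H)C₂H₅⁺ the leaving group is R'OH (pKₐ(R'OH₂⁺) ≈ -2.4). Neutral; leaves from a protonated ether (an oxonium ion, R–O(H)R'⁺).
(In practice cyclohexyl–O(H)C₂H₅⁺ is made from cyclohexyl–OC₂H₅ by protonation with concentrated HBr, allowing neutral ethanol, rather than ethoxide, to depart.)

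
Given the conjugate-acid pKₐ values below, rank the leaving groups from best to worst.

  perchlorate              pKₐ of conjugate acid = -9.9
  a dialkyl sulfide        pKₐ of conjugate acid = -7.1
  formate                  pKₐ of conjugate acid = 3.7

Lower conjugate-acid pKₐ ⇒ weaker base ⇒ better leaving group.
Sorting by the given values: perchlorate (-9.9), a dialkyl sulfide (-7.1), formate (3.7).

perchlorate > a dialkyl sulfide > formate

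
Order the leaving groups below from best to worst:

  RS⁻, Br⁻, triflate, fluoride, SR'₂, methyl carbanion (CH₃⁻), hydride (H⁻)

A good leaving group is a weak base: the lower the pKₐ of its conjugate acid, the more readily it departs.
triflate: pKₐ(CF₃SO₃H (triflic acid)) ≈ -14
Br⁻: pKₐ(HBr) ≈ -9
SR'₂: pKₐ(R'₂SH⁺) ≈ -7
fluoride: pKₐ(HF) ≈ 3.2
RS⁻: pKₐ(RSH (a thiol)) ≈ 10.5
hydride (H⁻): pKₐ(H₂) ≈ 36
methyl carbanion (CH₃⁻): pKₐ(CH₄) ≈ 48

triflate > Br⁻ > SR'₂ > fluoride > RS⁻ > hydride (H⁻) > methyl carbanion (CH₃⁻)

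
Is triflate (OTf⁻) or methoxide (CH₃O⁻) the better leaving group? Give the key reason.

triflate (OTf⁻)

triflate (OTf⁻) is the better leaving group.
pKₐ(CF₃SO₃H (triflic acid)) ≈ -14 versus pKₐ(CH₃OH) ≈ 15.5: triflate (OTf⁻) is the much weaker base.
Charge spread over three oxygens and a CF₃ group; the premier leaving group in synthesis.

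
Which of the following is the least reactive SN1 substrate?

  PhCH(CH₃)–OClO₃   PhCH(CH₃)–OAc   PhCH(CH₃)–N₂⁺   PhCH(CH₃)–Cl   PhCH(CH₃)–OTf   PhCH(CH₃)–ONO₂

Same R in every case — rank the leaving groups.
A good leaving group is a weak base: the lower the pKₐ of its conjugate acid, the more readily it departs.
PhCH(CH₃)–N₂⁺ loses N₂: no meaningful conjugate acid; N₂ departs as an exceptionally stable neutral molecule
PhCH(CH₃)–OTf loses OTf⁻: pKₐ(CF₃SO₃H (triflic acid)) ≈ -14
PhCH(CH₃)–OClO₃ loses ClO₄⁻: pKₐ(HClO₄) ≈ -10
PhCH(CH₃)–Cl loses Cl⁻: pKₐ(HCl) ≈ -7
PhCH(CH₃)–ONO₂ loses NO₃⁻: pKₐ(HNO₃) ≈ -1.3
PhCH(CH₃)–OAc loses AcO⁻: pKₐ(CH₃COOH) ≈ 4.8

PhCH(CH₃)–OAc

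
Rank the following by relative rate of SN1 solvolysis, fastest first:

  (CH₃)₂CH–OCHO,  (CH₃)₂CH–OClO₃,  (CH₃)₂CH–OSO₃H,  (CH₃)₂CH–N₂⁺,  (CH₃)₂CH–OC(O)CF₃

Same R in every case — rank the leaving groups.
The more stable X⁻ (or X) is on its own — i.e. the weaker a base it is — the better a leaving group it makes.
(CH₃)₂CH–N₂⁺ loses N₂: no meaningful conjugate acid; N₂ departs as an exceptionally stable neutral molecule
(CH₃)₂CH–OClO₃ loses ClO₄⁻: pKₐ(HClO₄) ≈ -10
(CH₃)₂CH–OSO₃H loses HSO₄⁻: pKₐ(H₂SO₄) ≈ -3
(CH₃)₂CH–OC(O)CF₃ loses CF₃COO⁻: pKₐ(CF₃COOH) ≈ 0.2
(CH₃)₂CH–OCHO loses HCOO⁻: pKₐ(HCOOH) ≈ 3.8

(CH₃)₂CH–N₂⁺ > (CH₃)₂CH–OClO₃ > (CH₃)₂CH–OSO₃H > (CH₃)₂CH–OC(O)CF₃ > (CH₃)₂CH–OCHO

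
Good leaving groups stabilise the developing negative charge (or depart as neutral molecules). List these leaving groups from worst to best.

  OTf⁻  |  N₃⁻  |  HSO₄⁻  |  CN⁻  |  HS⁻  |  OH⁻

OH⁻ < CN⁻ < HS⁻ < N₃⁻ < HSO₄⁻ < OTf⁻

A good leaving group is a weak base: the lower the pKₐ of its conjugate acid, the more readily it departs.
OTf⁻: pKₐ(CF₃SO₃H (triflic acid)) ≈ -14
HSO₄⁻: pKₐ(H₂SO₄) ≈ -3 — conjugate base of a strong mineral acid
N₃⁻: pKₐ(HN₃) ≈ 4.7 — linear, resonance-stabilised
HS⁻: pKₐ(H₂S) ≈ 7
CN⁻: pKₐ(HCN) ≈ 9.2 — sp carbon stabilises the charge somewhat, but still a poor LG
OH⁻: pKₐ(H₂O) ≈ 15.7 — strong base; essentially never leaves without prior activation
Reversing gives the worst-to-best order requested.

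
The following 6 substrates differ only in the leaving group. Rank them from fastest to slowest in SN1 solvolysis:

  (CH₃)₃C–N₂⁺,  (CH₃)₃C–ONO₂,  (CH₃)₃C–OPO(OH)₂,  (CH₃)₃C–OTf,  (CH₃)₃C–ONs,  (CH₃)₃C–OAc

(CH₃)₃C–N₂⁺ > (CH₃)₃C–OTf > (CH₃)₃C–ONs > (CH₃)₃C–ONO₂ > (CH₃)₃C–OPO(OH)₂ > (CH₃)₃C–OAc

Identical carbon frameworks mean the comparison reduces to leaving-group quality.
The more stable X⁻ (or X) is on its own — i.e. the weaker a base it is — the better a leaving group it makes.
(CH₃)₃C–N₂⁺ loses N₂: no meaningful conjugate acid; N₂ departs as an exceptionally stable neutral molecule
(CH₃)₃C–OTf loses OTf⁻: pKₐ(CF₃SO₃H (triflic acid)) ≈ -14
(CH₃)₃C–ONs loses ONs⁻: pKₐ(p-O₂NC₆H₄SO₃H) ≈ -3.5
(CH₃)₃C–ONO₂ loses NO₃⁻: pKₐ(HNO₃) ≈ -1.3
(CH₃)₃C–OPO(OH)₂ loses H₂PO₄⁻: pKₐ(H₃PO₄) ≈ 2.1
(CH₃)₃C–OAc loses AcO⁻: pKₐ(CH₃COOH) ≈ 4.8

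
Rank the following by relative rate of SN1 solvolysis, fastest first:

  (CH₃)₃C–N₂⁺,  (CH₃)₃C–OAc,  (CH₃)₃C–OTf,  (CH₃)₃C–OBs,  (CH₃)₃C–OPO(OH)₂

The skeletons are identical, so relative rate is governed entirely by leaving-group ability.
A good leaving group is a weak base: the lower the pKₐ of its conjugate acid, the more readily it departs.
(CH₃)₃C–N₂⁺ loses N₂: no meaningful conjugate acid; N₂ departs as an exceptionally stable neutral molecule
(CH₃)₃C–OTf loses OTf⁻: pKₐ(CF₃SO₃H (triflic acid)) ≈ -14
(CH₃)₃C–OBs loses OBs⁻: pKₐ(p-BrC₆H₄SO₃H) ≈ -2.8
(CH₃)₃C–OPO(OH)₂ loses H₂PO₄⁻: pKₐ(H₃PO₄) ≈ 2.1
(CH₃)₃C–OAc loses AcO⁻: pKₐ(CH₃COOH) ≈ 4.8

(CH₃)₃C–N₂⁺ > (CH₃)₃C–OTf > (CH₃)₃C–OBs > (CH₃)₃C–OPO(OH)₂ > (CH₃)₃C–OAc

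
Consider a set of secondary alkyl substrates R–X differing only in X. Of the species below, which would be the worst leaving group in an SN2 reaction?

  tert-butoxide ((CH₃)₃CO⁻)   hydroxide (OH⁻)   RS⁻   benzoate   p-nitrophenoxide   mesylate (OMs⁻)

The more stable X⁻ (or X) is on its own — i.e. the weaker a base it is — the better a leaving group it makes.
mesylate (OMs⁻): pKₐ(CH₃SO₃H (MsOH)) ≈ -1.9
benzoate: pKₐ(C₆H₅COOH) ≈ 4.2
p-nitrophenoxide: pKₐ(p-nitrophenol) ≈ 7.2
RS⁻: pKₐ(RSH (a thiol)) ≈ 10.5
hydroxide (OH⁻): pKₐ(H₂O) ≈ 15.7
tert-butoxide ((CH₃)₃CO⁻): pKₐ(t-BuOH) ≈ 18

tert-butoxide ((CH₃)₃CO⁻)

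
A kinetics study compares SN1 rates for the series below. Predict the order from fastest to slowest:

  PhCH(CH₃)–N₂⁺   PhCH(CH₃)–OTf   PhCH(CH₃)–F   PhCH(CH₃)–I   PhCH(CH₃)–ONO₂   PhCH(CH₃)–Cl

PhCH(CH₃)–N₂⁺ > PhCH(CH₃)–OTf > PhCH(CH₃)–I > PhCH(CH₃)–Cl > PhCH(CH₃)–ONO₂ > PhCH(CH₃)–F

Same R in every case — rank the leaving groups.
A good leaving group is a weak base: the lower the pKₐ of its conjugate acid, the more readily it departs.
PhCH(CH₃)–N₂⁺ loses N₂: no meaningful conjugate acid; N₂ departs as an exceptionally stable neutral molecule
PhCH(CH₃)–OTf loses OTf⁻: pKₐ(CF₃SO₃H (triflic acid)) ≈ -14
PhCH(CH₃)–I loses I⁻: pKₐ(HI) ≈ -10
PhCH(CH₃)–Cl loses Cl⁻: pKₐ(HCl) ≈ -7
PhCH(CH₃)–ONO₂ loses NO₃⁻: pKₐ(HNO₃) ≈ -1.3
PhCH(CH₃)–F loses F⁻: pKₐ(HF) ≈ 3.2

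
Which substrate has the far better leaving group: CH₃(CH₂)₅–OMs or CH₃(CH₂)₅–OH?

CH₃(CH₂)₅–OMs

From CH₃(CH₂)₅–OH the departing group would be OH⁻ (pKₐ(H₂O) ≈ 15.7). Strong base; essentially never leaves without prior activation.
From CH₃(CH₂)₅–OMs the leaving group is OMs⁻ (pKₐ(CH₃SO₃H (MsOH)) ≈ -1.9). Resonance-delocalised alkanesulfonate.
(In practice CH₃(CH₂)₅–OMs is made from CH₃(CH₂)₅–OH by treatment with MsCl / Et₃N, converting the hydroxyl into a mesylate.)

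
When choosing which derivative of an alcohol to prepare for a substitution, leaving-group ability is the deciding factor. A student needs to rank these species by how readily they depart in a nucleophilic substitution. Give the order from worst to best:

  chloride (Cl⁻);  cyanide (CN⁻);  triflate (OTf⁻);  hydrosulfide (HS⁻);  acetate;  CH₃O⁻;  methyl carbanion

triflate (OTf⁻): pKₐ(CF₃SO₃H (triflic acid)) ≈ -14
chloride (Cl⁻): pKₐ(HCl) ≈ -7 — moderately weak base
acetate: pKₐ(CH₃COOH) ≈ 4.8
hydrosulfide (HS⁻): pKₐ(H₂S) ≈ 7 — larger and more polarisable than the oxygen analogue
cyanide (CN⁻): pKₐ(HCN) ≈ 9.2
CH₃O⁻: pKₐ(CH₃OH) ≈ 15.5
methyl carbanion: pKₐ(CH₄) ≈ 48 — unstabilised carbanion; the worst conceivable leaving group
Listed from poorest to best leaving group as asked.

methyl carbanion < CH₃O⁻ < cyanide (CN⁻) < hydrosulfide (HS⁻) < acetate < chloride (Cl⁻) < triflate (OTf⁻)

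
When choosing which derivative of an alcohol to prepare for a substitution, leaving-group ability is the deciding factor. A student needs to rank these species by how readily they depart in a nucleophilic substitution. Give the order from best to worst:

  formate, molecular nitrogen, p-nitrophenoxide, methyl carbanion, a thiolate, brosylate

molecular nitrogen > brosylate > formate > p-nitrophenoxide > a thiolate > methyl carbanion

molecular nitrogen: no meaningful conjugate acid; N₂ departs as an exceptionally stable neutral molecule
brosylate: pKₐ(p-BrC₆H₄SO₃H) ≈ -2.8 — arenesulfonate with a p-bromo substituent
formate: pKₐ(HCOOH) ≈ 3.8
p-nitrophenoxide: pKₐ(p-nitrophenol) ≈ 7.2 — nitro group delocalises the charge; the classic chromogenic LG
a thiolate: pKₐ(RSH (a thiol)) ≈ 10.5 — moderately basic; rarely leaves without activation
methyl carbanion: pKₐ(CH₄) ≈ 48 — unstabilised carbanion; the worst conceivable leaving group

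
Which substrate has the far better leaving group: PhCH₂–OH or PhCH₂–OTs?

PhCH₂–OTs

From PhCH₂–OH the departing group would be OH⁻ (pKₐ(H₂O) ≈ 15.7). Strong base; essentially never leaves without prior activation.
From PhCH₂–OTs the leaving group is OTs⁻ (pKₐ(p-CH₃C₆H₄SO₃H (TsOH)) ≈ -2.8). Resonance-delocalised arenesulfonate.
(In practice PhCH₂–OTs is made from PhCH₂–OH by treatment with TsCl / pyridine, converting the hydroxyl into a tosylate.)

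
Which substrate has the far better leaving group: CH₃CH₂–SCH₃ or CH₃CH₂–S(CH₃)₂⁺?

From CH₃CH₂–SCH₃ the departing group would be RS⁻ (pKₐ(RSH (a thiol)) ≈ 10.5). Moderately basic; rarely leaves without activation.
From CH₃CH₂–S(CH₃)₂⁺ the leaving group is SR'₂ (pKₐ(R'₂SH⁺) ≈ -7). Neutral; leaves from a sulfonium salt (R–SR'₂⁺).
(In practice CH₃CH₂–S(CH₃)₂⁺ is made from CH₃CH₂–SCH₃ by S-methylation with CH₃I, allowing neutral dimethyl sulfide, rather than methanethiolate, to depart.)

CH₃CH₂–S(CH₃)₂⁺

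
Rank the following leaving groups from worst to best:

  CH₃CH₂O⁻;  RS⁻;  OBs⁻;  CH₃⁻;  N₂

CH₃⁻ < CH₃CH₂O⁻ < RS⁻ < OBs⁻ < N₂

N₂: no meaningful conjugate acid; N₂ departs as an exceptionally stable neutral molecule
OBs⁻: pKₐ(p-BrC₆H₄SO₃H) ≈ -2.8 — arenesulfonate with a p-bromo substituent
RS⁻: pKₐ(RSH (a thiol)) ≈ 10.5
CH₃CH₂O⁻: pKₐ(CH₃CH₂OH) ≈ 16
CH₃⁻: pKₐ(CH₄) ≈ 48
The question asks for worst first, so the sequence is read in increasing leaving-group ability.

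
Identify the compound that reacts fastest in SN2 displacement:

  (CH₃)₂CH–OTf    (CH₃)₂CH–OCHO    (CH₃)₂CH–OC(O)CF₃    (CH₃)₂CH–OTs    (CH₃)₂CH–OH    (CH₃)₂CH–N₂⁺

With the same alkyl group throughout, only the leaving group differentiates the rates.
Rank by basicity of the departing species: weakest base leaves most easily.
(CH₃)₂CH–N₂⁺ loses N₂: no meaningful conjugate acid; N₂ departs as an exceptionally stable neutral molecule
(CH₃)₂CH–OTf loses OTf⁻: pKₐ(CF₃SO₃H (triflic acid)) ≈ -14
(CH₃)₂CH–OTs loses OTs⁻: pKₐ(p-CH₃C₆H₄SO₃H (TsOH)) ≈ -2.8
(CH₃)₂CH–OC(O)CF₃ loses CF₃COO⁻: pKₐ(CF₃COOH) ≈ 0.2
(CH₃)₂CH–OCHO loses HCOO⁻: pKₐ(HCOOH) ≈ 3.8
(CH₃)₂CH–OH loses OH⁻: pKₐ(H₂O) ≈ 15.7

(CH₃)₂CH–N₂⁺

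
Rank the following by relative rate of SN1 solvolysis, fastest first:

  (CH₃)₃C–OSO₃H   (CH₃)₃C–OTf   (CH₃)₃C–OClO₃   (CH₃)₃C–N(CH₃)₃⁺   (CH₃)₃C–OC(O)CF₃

(CH₃)₃C–OTf > (CH₃)₃C–OClO₃ > (CH₃)₃C–OSO₃H > (CH₃)₃C–OC(O)CF₃ > (CH₃)₃C–N(CH₃)₃⁺

Same R in every case — rank the leaving groups.
Rank by basicity of the departing species: weakest base leaves most easily.
(CH₃)₃C–OTf loses OTf⁻: pKₐ(CF₃SO₃H (triflic acid)) ≈ -14
(CH₃)₃C–OClO₃ loses ClO₄⁻: pKₐ(HClO₄) ≈ -10
(CH₃)₃C–OSO₃H loses HSO₄⁻: pKₐ(H₂SO₄) ≈ -3
(CH₃)₃C–OC(O)CF₃ loses CF₃COO⁻: pKₐ(CF₃COOH) ≈ 0.2
(CH₃)₃C–N(CH₃)₃⁺ loses NR'₃: pKₐ(R'₃NH⁺) ≈ 10.7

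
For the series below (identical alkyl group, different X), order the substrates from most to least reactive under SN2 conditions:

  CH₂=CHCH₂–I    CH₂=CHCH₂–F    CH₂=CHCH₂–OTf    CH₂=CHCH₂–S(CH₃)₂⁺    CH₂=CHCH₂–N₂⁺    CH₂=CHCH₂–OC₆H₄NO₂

With the same alkyl group throughout, only the leaving group differentiates the rates.
Rank by basicity of the departing species: weakest base leaves most easily.
CH₂=CHCH₂–N₂⁺ loses N₂: no meaningful conjugate acid; N₂ departs as an exceptionally stable neutral molecule
CH₂=CHCH₂–OTf loses OTf⁻: pKₐ(CF₃SO₃H (triflic acid)) ≈ -14
CH₂=CHCH₂–I loses I⁻: pKₐ(HI) ≈ -10
CH₂=CHCH₂–S(CH₃)₂⁺ loses SR'₂: pKₐ(R'₂SH⁺) ≈ -7
CH₂=CHCH₂–F loses F⁻: pKₐ(HF) ≈ 3.2
CH₂=CHCH₂–OC₆H₄NO₂ loses p-O₂N–C₆H₄–O⁻: pKₐ(p-nitrophenol) ≈ 7.2

CH₂=CHCH₂–N₂⁺ > CH₂=CHCH₂–OTf > CH₂=CHCH₂–I > CH₂=CHCH₂–S(CH₃)₂⁺ > CH₂=CHCH₂–F > CH₂=CHCH₂–OC₆H₄NO₂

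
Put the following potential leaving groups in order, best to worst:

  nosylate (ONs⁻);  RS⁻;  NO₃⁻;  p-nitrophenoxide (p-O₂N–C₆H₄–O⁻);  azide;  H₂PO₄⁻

nosylate (ONs⁻): pKₐ(p-O₂NC₆H₄SO₃H) ≈ -3.5 — p-nitro group further stabilises the sulfonate
NO₃⁻: pKₐ(HNO₃) ≈ -1.3 — resonance-delocalised over three oxygens
H₂PO₄⁻: pKₐ(H₃PO₄) ≈ 2.1 — moderate base; biological leaving group after further activation
azide: pKₐ(HN₃) ≈ 4.7 — linear, resonance-stabilised
p-nitrophenoxide (p-O₂N–C₆H₄–O⁻): pKₐ(p-nitrophenol) ≈ 7.2 — nitro group delocalises the charge; the classic chromogenic LG
RS⁻: pKₐ(RSH (a thiol)) ≈ 10.5

nosylate (ONs⁻) > NO₃⁻ > H₂PO₄⁻ > azide > p-nitrophenoxide (p-O₂N–C₆H₄–O⁻) > RS⁻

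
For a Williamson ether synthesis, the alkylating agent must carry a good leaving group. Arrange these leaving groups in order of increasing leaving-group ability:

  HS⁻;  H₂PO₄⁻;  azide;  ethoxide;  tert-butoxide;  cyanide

tert-butoxide < ethoxide < cyanide < HS⁻ < azide < H₂PO₄⁻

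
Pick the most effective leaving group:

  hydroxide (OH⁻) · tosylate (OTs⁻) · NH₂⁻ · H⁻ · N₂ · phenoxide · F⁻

N₂

A good leaving group is a weak base: the lower the pKₐ of its conjugate acid, the more readily it departs.
N₂: no meaningful conjugate acid; N₂ departs as an exceptionally stable neutral molecule
tosylate (OTs⁻): pKₐ(p-CH₃C₆H₄SO₃H (TsOH)) ≈ -2.8
F⁻: pKₐ(HF) ≈ 3.2
phenoxide: pKₐ(C₆H₅OH (phenol)) ≈ 10
hydroxide (OH⁻): pKₐ(H₂O) ≈ 15.7
H⁻: pKₐ(H₂) ≈ 36
NH₂⁻: pKₐ(NH₃) ≈ 38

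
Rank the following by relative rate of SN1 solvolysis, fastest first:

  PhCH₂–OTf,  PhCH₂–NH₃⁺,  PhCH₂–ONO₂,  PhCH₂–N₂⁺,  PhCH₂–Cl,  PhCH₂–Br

With the same alkyl group throughout, only the leaving group differentiates the rates.
Rank by basicity of the departing species: weakest base leaves most easily.
PhCH₂–N₂⁺ loses N₂: no meaningful conjugate acid; N₂ departs as an exceptionally stable neutral molecule
PhCH₂–OTf loses OTf⁻: pKₐ(CF₃SO₃H (triflic acid)) ≈ -14
PhCH₂–Br loses Br⁻: pKₐ(HBr) ≈ -9
PhCH₂–Cl loses Cl⁻: pKₐ(HCl) ≈ -7
PhCH₂–ONO₂ loses NO₃⁻: pKₐ(HNO₃) ≈ -1.3
PhCH₂–NH₃⁺ loses NH₃: pKₐ(NH₄⁺) ≈ 9.2

PhCH₂–N₂⁺ > PhCH₂–OTf > PhCH₂–Br > PhCH₂–Cl > PhCH₂–ONO₂ > PhCH₂–NH₃⁺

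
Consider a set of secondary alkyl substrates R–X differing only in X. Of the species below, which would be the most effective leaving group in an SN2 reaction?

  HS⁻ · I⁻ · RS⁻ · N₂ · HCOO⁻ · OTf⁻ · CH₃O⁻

N₂

A good leaving group is a weak base: the lower the pKₐ of its conjugate acid, the more readily it departs.
N₂: no meaningful conjugate acid; N₂ departs as an exceptionally stable neutral molecule
OTf⁻: pKₐ(CF₃SO₃H (triflic acid)) ≈ -14
I⁻: pKₐ(HI) ≈ -10
HCOO⁻: pKₐ(HCOOH) ≈ 3.8
HS⁻: pKₐ(H₂S) ≈ 7
RS⁻: pKₐ(RSH (a thiol)) ≈ 10.5
CH₃O⁻: pKₐ(CH₃OH) ≈ 15.5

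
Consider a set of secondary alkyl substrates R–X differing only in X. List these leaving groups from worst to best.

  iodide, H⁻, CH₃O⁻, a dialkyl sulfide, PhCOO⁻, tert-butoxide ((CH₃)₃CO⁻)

A good leaving group is a weak base: the lower the pKₐ of its conjugate acid, the more readily it departs.
iodide: pKₐ(HI) ≈ -10
a dialkyl sulfide: pKₐ(R'₂SH⁺) ≈ -7 — neutral; leaves from a sulfonium salt (R–SR'₂⁺)
PhCOO⁻: pKₐ(C₆H₅COOH) ≈ 4.2 — aryl carboxylate
CH₃O⁻: pKₐ(CH₃OH) ≈ 15.5
tert-butoxide ((CH₃)₃CO⁻): pKₐ(t-BuOH) ≈ 18
H⁻: pKₐ(H₂) ≈ 36 — extremely strong base; leaves only in special hydride-transfer contexts
Listed from poorest to best leaving group as asked.

H⁻ < tert-butoxide ((CH₃)₃CO⁻) < CH₃O⁻ < PhCOO⁻ < a dialkyl sulfide < iodide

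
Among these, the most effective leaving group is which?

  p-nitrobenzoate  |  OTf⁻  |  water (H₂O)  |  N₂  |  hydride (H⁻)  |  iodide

Leaving-group ability tracks the stability of the departed species; conjugate-acid pKₐ is the usual yardstick (lower pKₐ → better LG).
N₂: no meaningful conjugate acid; N₂ departs as an exceptionally stable neutral molecule
OTf⁻: pKₐ(CF₃SO₃H (triflic acid)) ≈ -14
iodide: pKₐ(HI) ≈ -10
water (H₂O): pKₐ(H₃O⁺) ≈ -1.7
p-nitrobenzoate: pKₐ(p-nitrobenzoic acid) ≈ 3.4
hydride (H⁻): pKₐ(H₂) ≈ 36

N₂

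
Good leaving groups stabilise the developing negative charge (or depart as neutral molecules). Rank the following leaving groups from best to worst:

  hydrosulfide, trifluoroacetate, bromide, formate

bromide: pKₐ(HBr) ≈ -9
trifluoroacetate: pKₐ(CF₃COOH) ≈ 0.2 — strongly electron-withdrawing CF₃ stabilises the carboxylate
formate: pKₐ(HCOOH) ≈ 3.8
hydrosulfide: pKₐ(H₂S) ≈ 7

bromide > trifluoroacetate > formate > hydrosulfide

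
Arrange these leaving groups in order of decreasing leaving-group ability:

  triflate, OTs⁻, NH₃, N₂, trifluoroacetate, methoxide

N₂ > triflate > OTs⁻ > trifluoroacetate > NH₃ > methoxide

N₂: no meaningful conjugate acid; N₂ departs as an exceptionally stable neutral molecule
triflate: pKₐ(CF₃SO₃H (triflic acid)) ≈ -14 — charge spread over three oxygens and a CF₃ group; the premier leaving group in synthesis
OTs⁻: pKₐ(p-CH₃C₆H₄SO₃H (TsOH)) ≈ -2.8
trifluoroacetate: pKₐ(CF₃COOH) ≈ 0.2 — strongly electron-withdrawing CF₃ stabilises the carboxylate
NH₃: pKₐ(NH₄⁺) ≈ 9.2
methoxide: pKₐ(CH₃OH) ≈ 15.5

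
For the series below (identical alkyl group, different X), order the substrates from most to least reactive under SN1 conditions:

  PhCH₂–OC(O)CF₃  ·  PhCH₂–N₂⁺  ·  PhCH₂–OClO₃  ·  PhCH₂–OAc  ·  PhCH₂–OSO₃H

PhCH₂–N₂⁺ > PhCH₂–OClO₃ > PhCH₂–OSO₃H > PhCH₂–OC(O)CF₃ > PhCH₂–OAc

Identical carbon frameworks mean the comparison reduces to leaving-group quality.
Leaving-group ability tracks the stability of the departed species; conjugate-acid pKₐ is the usual yardstick (lower pKₐ → better LG).
PhCH₂–N₂⁺ loses N₂: no meaningful conjugate acid; N₂ departs as an exceptionally stable neutral molecule
PhCH₂–OClO₃ loses ClO₄⁻: pKₐ(HClO₄) ≈ -10
PhCH₂–OSO₃H loses HSO₄⁻: pKₐ(H₂SO₄) ≈ -3
PhCH₂–OC(O)CF₃ loses CF₃COO⁻: pKₐ(CF₃COOH) ≈ 0.2
PhCH₂–OAc loses AcO⁻: pKₐ(CH₃COOH) ≈ 4.8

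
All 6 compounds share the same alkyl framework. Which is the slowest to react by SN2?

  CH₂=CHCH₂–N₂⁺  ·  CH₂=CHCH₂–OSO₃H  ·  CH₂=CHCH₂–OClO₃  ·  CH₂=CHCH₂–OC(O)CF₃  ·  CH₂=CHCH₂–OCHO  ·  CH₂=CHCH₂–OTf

Same R in every case — rank the leaving groups.
Leaving-group ability tracks the stability of the departed species; conjugate-acid pKₐ is the usual yardstick (lower pKₐ → better LG).
CH₂=CHCH₂–N₂⁺ loses N₂: no meaningful conjugate acid; N₂ departs as an exceptionally stable neutral molecule
CH₂=CHCH₂–OTf loses OTf⁻: pKₐ(CF₃SO₃H (triflic acid)) ≈ -14
CH₂=CHCH₂–OClO₃ loses ClO₄⁻: pKₐ(HClO₄) ≈ -10
CH₂=CHCH₂–OSO₃H loses HSO₄⁻: pKₐ(H₂SO₄) ≈ -3
CH₂=CHCH₂–OC(O)CF₃ loses CF₃COO⁻: pKₐ(CF₃COOH) ≈ 0.2
CH₂=CHCH₂–OCHO loses HCOO⁻: pKₐ(HCOOH) ≈ 3.8

CH₂=CHCH₂–OCHO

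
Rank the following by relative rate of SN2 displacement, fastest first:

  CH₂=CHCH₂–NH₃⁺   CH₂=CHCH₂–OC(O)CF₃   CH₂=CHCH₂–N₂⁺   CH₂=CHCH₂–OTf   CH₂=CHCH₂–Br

CH₂=CHCH₂–N₂⁺ > CH₂=CHCH₂–OTf > CH₂=CHCH₂–Br > CH₂=CHCH₂–OC(O)CF₃ > CH₂=CHCH₂–NH₃⁺

Same R in every case — rank the leaving groups.
Rank by basicity of the departing species: weakest base leaves most easily.
CH₂=CHCH₂–N₂⁺ loses N₂: no meaningful conjugate acid; N₂ departs as an exceptionally stable neutral molecule
CH₂=CHCH₂–OTf loses OTf⁻: pKₐ(CF₃SO₃H (triflic acid)) ≈ -14
CH₂=CHCH₂–Br loses Br⁻: pKₐ(HBr) ≈ -9
CH₂=CHCH₂–OC(O)CF₃ loses CF₃COO⁻: pKₐ(CF₃COOH) ≈ 0.2
CH₂=CHCH₂–NH₃⁺ loses NH₃: pKₐ(NH₄⁺) ≈ 9.2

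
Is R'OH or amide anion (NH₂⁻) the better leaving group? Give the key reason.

R'OH

R'OH is the better leaving group.
pKₐ(R'OH₂⁺) ≈ -2.4 versus pKₐ(NH₃) ≈ 38: R'OH is the much weaker base.
Neutral; leaves from a protonated ether (an oxonium ion, R–O(H)R'⁺).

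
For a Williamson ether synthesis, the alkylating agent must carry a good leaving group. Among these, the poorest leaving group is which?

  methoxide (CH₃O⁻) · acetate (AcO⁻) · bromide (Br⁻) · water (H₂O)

A good leaving group is a weak base: the lower the pKₐ of its conjugate acid, the more readily it departs.
bromide (Br⁻): pKₐ(HBr) ≈ -9
water (H₂O): pKₐ(H₃O⁺) ≈ -1.7
acetate (AcO⁻): pKₐ(CH₃COOH) ≈ 4.8
methoxide (CH₃O⁻): pKₐ(CH₃OH) ≈ 15.5

methoxide (CH₃O⁻)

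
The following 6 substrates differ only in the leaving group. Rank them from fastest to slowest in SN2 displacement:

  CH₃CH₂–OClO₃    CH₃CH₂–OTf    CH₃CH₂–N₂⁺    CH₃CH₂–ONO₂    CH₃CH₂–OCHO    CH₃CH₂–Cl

With the same alkyl group throughout, only the leaving group differentiates the rates.
Leaving-group ability tracks the stability of the departed species; conjugate-acid pKₐ is the usual yardstick (lower pKₐ → better LG).
CH₃CH₂–N₂⁺ loses N₂: no meaningful conjugate acid; N₂ departs as an exceptionally stable neutral molecule
CH₃CH₂–OTf loses OTf⁻: pKₐ(CF₃SO₃H (triflic acid)) ≈ -14
CH₃CH₂–OClO₃ loses ClO₄⁻: pKₐ(HClO₄) ≈ -10
CH₃CH₂–Cl loses Cl⁻: pKₐ(HCl) ≈ -7
CH₃CH₂–ONO₂ loses NO₃⁻: pKₐ(HNO₃) ≈ -1.3
CH₃CH₂–OCHO loses HCOO⁻: pKₐ(HCOOH) ≈ 3.8

CH₃CH₂–N₂⁺ > CH₃CH₂–OTf > CH₃CH₂–OClO₃ > CH₃CH₂–Cl > CH₃CH₂–ONO₂ > CH₃CH₂–OCHO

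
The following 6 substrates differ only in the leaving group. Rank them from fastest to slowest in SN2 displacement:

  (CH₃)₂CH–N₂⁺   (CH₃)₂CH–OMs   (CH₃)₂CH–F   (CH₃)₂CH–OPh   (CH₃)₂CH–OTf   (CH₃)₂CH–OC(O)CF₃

(CH₃)₂CH–N₂⁺ > (CH₃)₂CH–OTf > (CH₃)₂CH–OMs > (CH₃)₂CH–OC(O)CF₃ > (CH₃)₂CH–F > (CH₃)₂CH–OPh

Identical carbon frameworks mean the comparison reduces to leaving-group quality.
A good leaving group is a weak base: the lower the pKₐ of its conjugate acid, the more readily it departs.
(CH₃)₂CH–N₂⁺ loses N₂: no meaningful conjugate acid; N₂ departs as an exceptionally stable neutral molecule
(CH₃)₂CH–OTf loses OTf⁻: pKₐ(CF₃SO₃H (triflic acid)) ≈ -14
(CH₃)₂CH–OMs loses OMs⁻: pKₐ(CH₃SO₃H (MsOH)) ≈ -1.9
(CH₃)₂CH–OC(O)CF₃ loses CF₃COO⁻: pKₐ(CF₃COOH) ≈ 0.2
(CH₃)₂CH–F loses F⁻: pKₐ(HF) ≈ 3.2
(CH₃)₂CH–OPh loses PhO⁻: pKₐ(C₆H₅OH (phenol)) ≈ 10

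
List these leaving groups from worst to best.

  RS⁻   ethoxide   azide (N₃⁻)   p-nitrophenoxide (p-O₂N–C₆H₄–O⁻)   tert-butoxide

tert-butoxide < ethoxide < RS⁻ < p-nitrophenoxide (p-O₂N–C₆H₄–O⁻) < azide (N₃⁻)

azide (N₃⁻): pKₐ(HN₃) ≈ 4.7 — linear, resonance-stabilised
p-nitrophenoxide (p-O₂N–C₆H₄–O⁻): pKₐ(p-nitrophenol) ≈ 7.2 — nitro group delocalises the charge; the classic chromogenic LG
RS⁻: pKₐ(RSH (a thiol)) ≈ 10.5
ethoxide: pKₐ(CH₃CH₂OH) ≈ 16 — strong base; alkoxides do not leave unassisted
tert-butoxide: pKₐ(t-BuOH) ≈ 18
The question asks for worst first, so the sequence is read in increasing leaving-group ability.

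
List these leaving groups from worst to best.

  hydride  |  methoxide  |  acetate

hydride < methoxide < acetate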